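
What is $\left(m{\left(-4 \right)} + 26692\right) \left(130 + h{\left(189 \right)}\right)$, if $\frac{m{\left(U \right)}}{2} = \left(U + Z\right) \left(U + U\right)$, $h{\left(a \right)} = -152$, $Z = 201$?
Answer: $-517880$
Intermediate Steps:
$m{\left(U \right)} = 4 U \left(201 + U\right)$ ($m{\left(U \right)} = 2 \left(U + 201\right) \left(U + U\right) = 2 \left(201 + U\right) 2 U = 2 \cdot 2 U \left(201 + U\right) = 4 U \left(201 + U\right)$)
$\left(m{\left(-4 \right)} + 26692\right) \left(130 + h{\left(189 \right)}\right) = \left(4 \left(-4\right) \left(201 - 4\right) + 26692\right) \left(130 - 152\right) = \left(4 \left(-4\right) 197 + 26692\right) \left(-22\right) = \left(-3152 + 26692\right) \left(-22\right) = 23540 \left(-22\right) = -517880$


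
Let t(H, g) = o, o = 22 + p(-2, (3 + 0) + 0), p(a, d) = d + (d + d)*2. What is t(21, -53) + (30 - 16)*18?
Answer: 289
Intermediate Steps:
p(a, d) = 5*d (p(a, d) = d + (2*d)*2 = d + 4*d = 5*d)
o = 37 (o = 22 + 5*((3 + 0) + 0) = 22 + 5*(3 + 0) = 22 + 5*3 = 22 + 15 = 37)
t(H, g) = 37
t(21, -53) + (30 - 16)*18 = 37 + (30 - 16)*18 = 37 + 14*18 = 37 + 252 = 289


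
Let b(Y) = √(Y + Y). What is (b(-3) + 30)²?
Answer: (30 + I*√6)² ≈ 894.0 + 146.97*I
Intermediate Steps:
b(Y) = √2*√Y (b(Y) = √(2*Y) = √2*√Y)
(b(-3) + 30)² = (√2*√(-3) + 30)² = (√2*(I*√3) + 30)² = (I*√6 + 30)² = (30 + I*√6)²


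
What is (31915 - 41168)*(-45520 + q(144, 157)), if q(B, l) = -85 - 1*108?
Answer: 422982389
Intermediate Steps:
q(B, l) = -193 (q(B, l) = -85 - 108 = -193)
(31915 - 41168)*(-45520 + q(144, 157)) = (31915 - 41168)*(-45520 - 193) = -9253*(-45713) = 422982389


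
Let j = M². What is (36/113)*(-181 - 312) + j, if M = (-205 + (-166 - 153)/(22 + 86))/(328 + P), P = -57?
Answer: -15146219689399/96797588112 ≈ -156.47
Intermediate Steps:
M = -22459/29268 (M = (-205 + (-166 - 153)/(22 + 86))/(328 - 57) = (-205 - 319/108)/271 = (-205 - 319*1/108)*(1/271) = (-205 - 319/108)*(1/271) = -22459/108*1/271 = -22459/29268 ≈ -0.76736)
j = 504406681/856615824 (j = (-22459/29268)² = 504406681/856615824 ≈ 0.58884)
(36/113)*(-181 - 312) + j = (36/113)*(-181 - 312) + 504406681/856615824 = (36*(1/113))*(-493) + 504406681/856615824 = (36/113)*(-493) + 504406681/856615824 = -17748/113 + 504406681/856615824 = -15146219689399/96797588112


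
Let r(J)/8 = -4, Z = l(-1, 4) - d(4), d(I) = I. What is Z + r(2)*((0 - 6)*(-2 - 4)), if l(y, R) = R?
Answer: -1152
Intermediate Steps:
Z = 0 (Z = 4 - 1*4 = 4 - 4 = 0)
r(J) = -32 (r(J) = 8*(-4) = -32)
Z + r(2)*((0 - 6)*(-2 - 4)) = 0 - 32*(0 - 6)*(-2 - 4) = 0 - (-192)*(-6) = 0 - 32*36 = 0 - 1152 = -1152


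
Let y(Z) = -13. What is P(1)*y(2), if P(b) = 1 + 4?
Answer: -65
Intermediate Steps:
P(b) = 5
P(1)*y(2) = 5*(-13) = -65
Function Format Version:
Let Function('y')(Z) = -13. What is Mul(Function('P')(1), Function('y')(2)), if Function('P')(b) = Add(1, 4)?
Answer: -65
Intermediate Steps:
Function('P')(b) = 5
Mul(Function('P')(1), Function('y')(2)) = Mul(5, -13) = -65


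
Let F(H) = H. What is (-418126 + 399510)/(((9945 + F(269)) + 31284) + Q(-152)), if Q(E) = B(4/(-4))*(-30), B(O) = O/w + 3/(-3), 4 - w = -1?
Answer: -9308/20767 ≈ -0.44821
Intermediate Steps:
w = 5 (w = 4 - 1*(-1) = 4 + 1 = 5)
B(O) = -1 + O/5 (B(O) = O/5 + 3/(-3) = O*(⅕) + 3*(-⅓) = O/5 - 1 = -1 + O/5)
Q(E) = 36 (Q(E) = (-1 + (4/(-4))/5)*(-30) = (-1 + (4*(-¼))/5)*(-30) = (-1 + (⅕)*(-1))*(-30) = (-1 - ⅕)*(-30) = -6/5*(-30) = 36)
(-418126 + 399510)/(((9945 + F(269)) + 31284) + Q(-152)) = (-418126 + 399510)/(((9945 + 269) + 31284) + 36) = -18616/((10214 + 31284) + 36) = -18616/(41498 + 36) = -18616/41534 = -18616*1/41534 = -9308/20767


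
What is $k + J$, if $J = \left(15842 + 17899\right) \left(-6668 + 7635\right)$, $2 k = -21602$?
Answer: $32616746$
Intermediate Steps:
$k = -10801$ ($k = \frac{1}{2} \left(-21602\right) = -10801$)
$J = 32627547$ ($J = 33741 \cdot 967 = 32627547$)
$k + J = -10801 + 32627547 = 32616746$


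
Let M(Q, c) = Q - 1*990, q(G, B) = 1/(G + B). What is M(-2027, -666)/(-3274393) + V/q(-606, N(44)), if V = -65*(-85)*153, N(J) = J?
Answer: -1555574559648433/3274393 ≈ -4.7507e+8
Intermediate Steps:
V = 845325 (V = 5525*153 = 845325)
q(G, B) = 1/(B + G)
M(Q, c) = -990 + Q (M(Q, c) = Q - 990 = -990 + Q)
M(-2027, -666)/(-3274393) + V/q(-606, N(44)) = (-990 - 2027)/(-3274393) + 845325/(1/(44 - 606)) = -3017*(-1/3274393) + 845325/(1/(-562)) = 3017/3274393 + 845325/(-1/562) = 3017/3274393 + 845325*(-562) = 3017/3274393 - 475072650 = -1555574559648433/3274393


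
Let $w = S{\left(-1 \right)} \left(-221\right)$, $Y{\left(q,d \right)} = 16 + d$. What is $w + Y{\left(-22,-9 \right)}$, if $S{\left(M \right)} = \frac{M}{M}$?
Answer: $-214$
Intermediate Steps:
$S{\left(M \right)} = 1$
$w = -221$ ($w = 1 \left(-221\right) = -221$)
$w + Y{\left(-22,-9 \right)} = -221 + \left(16 - 9\right) = -221 + 7 = -214$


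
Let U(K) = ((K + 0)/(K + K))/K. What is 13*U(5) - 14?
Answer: -127/10 ≈ -12.700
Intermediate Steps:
U(K) = 1/(2*K) (U(K) = (K/((2*K)))/K = (K*(1/(2*K)))/K = 1/(2*K))
13*U(5) - 14 = 13*((1/2)/5) - 14 = 13*((1/2)*(1/5)) - 14 = 13*(1/10) - 14 = 13/10 - 14 = -127/10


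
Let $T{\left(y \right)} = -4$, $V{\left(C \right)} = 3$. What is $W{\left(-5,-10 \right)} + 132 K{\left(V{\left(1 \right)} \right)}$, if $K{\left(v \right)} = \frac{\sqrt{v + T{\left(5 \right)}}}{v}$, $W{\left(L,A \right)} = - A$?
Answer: $10 + 44 i \approx 10.0 + 44.0 i$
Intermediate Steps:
$K{\left(v \right)} = \frac{\sqrt{-4 + v}}{v}$ ($K{\left(v \right)} = \frac{\sqrt{v - 4}}{v} = \frac{\sqrt{-4 + v}}{v}$)
$W{\left(-5,-10 \right)} + 132 K{\left(V{\left(1 \right)} \right)} = \left(-1\right) \left(-10\right) + 132 \frac{\sqrt{-4 + 3}}{3} = 10 + 132 \frac{\sqrt{-1}}{3} = 10 + 132 \frac{i}{3} = 10 + 44 i$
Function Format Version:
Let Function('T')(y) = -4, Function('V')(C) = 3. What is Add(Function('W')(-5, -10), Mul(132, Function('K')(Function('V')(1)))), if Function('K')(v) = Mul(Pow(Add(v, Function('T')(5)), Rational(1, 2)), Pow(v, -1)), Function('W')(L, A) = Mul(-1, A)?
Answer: Add(10, Mul(44, I)) ≈ Add(10.000, Mul(44.000, I))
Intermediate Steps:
Function('K')(v) = Mul(Pow(v, -1), Pow(Add(-4, v), Rational(1, 2))) (Function('K')(v) = Mul(Pow(Add(v, -4), Rational(1, 2)), Pow(v, -1)) = Mul(Pow(Add(-4, v), Rational(1, 2)), Pow(v, -1)) = Mul(Pow(v, -1), Pow(Add(-4, v), Rational(1, 2))))
Add(Function('W')(-5, -10), Mul(132, Function('K')(Function('V')(1)))) = Add(Mul(-1, -10), Mul(132, Mul(Pow(3, -1), Pow(Add(-4, 3), Rational(1, 2))))) = Add(10, Mul(132, Mul(Rational(1, 3), Pow(-1, Rational(1, 2))))) = Add(10, Mul(132, Mul(Rational(1, 3), I))) = Add(10, Mul(44, I))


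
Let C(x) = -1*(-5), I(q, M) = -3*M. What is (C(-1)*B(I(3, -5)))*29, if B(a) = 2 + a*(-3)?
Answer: -6235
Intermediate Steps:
C(x) = 5
B(a) = 2 - 3*a
(C(-1)*B(I(3, -5)))*29 = (5*(2 - (-9)*(-5)))*29 = (5*(2 - 3*15))*29 = (5*(2 - 45))*29 = (5*(-43))*29 = -215*29 = -6235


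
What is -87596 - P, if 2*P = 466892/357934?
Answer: -15676910055/178967 ≈ -87597.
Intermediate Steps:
P = 116723/178967 (P = (466892/357934)/2 = (466892*(1/357934))/2 = (½)*(233446/178967) = 116723/178967 ≈ 0.65220)
-87596 - P = -87596 - 1*116723/178967 = -87596 - 116723/178967 = -15676910055/178967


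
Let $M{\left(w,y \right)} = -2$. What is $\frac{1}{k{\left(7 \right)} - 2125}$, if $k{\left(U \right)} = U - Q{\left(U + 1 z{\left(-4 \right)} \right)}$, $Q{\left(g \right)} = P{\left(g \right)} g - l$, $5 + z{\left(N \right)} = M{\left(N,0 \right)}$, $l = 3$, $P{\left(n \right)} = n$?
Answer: $- \frac{1}{2115} \approx -0.00047281$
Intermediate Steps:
$z{\left(N \right)} = -7$ ($z{\left(N \right)} = -5 - 2 = -7$)
$Q{\left(g \right)} = -3 + g^{2}$ ($Q{\left(g \right)} = g g - 3 = g^{2} - 3 = -3 + g^{2}$)
$k{\left(U \right)} = 3 + U - \left(-7 + U\right)^{2}$ ($k{\left(U \right)} = U - \left(-3 + \left(U + 1 \left(-7\right)\right)^{2}\right) = U - \left(-3 + \left(U - 7\right)^{2}\right) = U - \left(-3 + \left(-7 + U\right)^{2}\right) = 3 + U - \left(-7 + U\right)^{2}$)
$\frac{1}{k{\left(7 \right)} - 2125} = \frac{1}{\left(3 + 7 - \left(-7 + 7\right)^{2}\right) - 2125} = \frac{1}{\left(3 + 7 - 0^{2}\right) - 2125} = \frac{1}{\left(3 + 7 - 0\right) - 2125} = \frac{1}{\left(3 + 7 + 0\right) - 2125} = \frac{1}{10 - 2125} = \frac{1}{-2115} = - \frac{1}{2115}$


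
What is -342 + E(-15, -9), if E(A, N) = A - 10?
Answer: -367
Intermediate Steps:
E(A, N) = -10 + A
-342 + E(-15, -9) = -342 + (-10 - 15) = -342 - 25 = -367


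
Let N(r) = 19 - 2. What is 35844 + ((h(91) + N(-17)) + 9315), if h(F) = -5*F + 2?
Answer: 44723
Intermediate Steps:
h(F) = 2 - 5*F
N(r) = 17
35844 + ((h(91) + N(-17)) + 9315) = 35844 + (((2 - 5*91) + 17) + 9315) = 35844 + (((2 - 455) + 17) + 9315) = 35844 + ((-453 + 17) + 9315) = 35844 + (-436 + 9315) = 35844 + 8879 = 44723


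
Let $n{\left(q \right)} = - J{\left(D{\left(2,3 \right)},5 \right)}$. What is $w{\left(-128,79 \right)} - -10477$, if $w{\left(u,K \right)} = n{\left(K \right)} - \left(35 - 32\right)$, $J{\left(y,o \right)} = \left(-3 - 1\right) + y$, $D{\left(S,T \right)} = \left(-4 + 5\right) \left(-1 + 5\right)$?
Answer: $10474$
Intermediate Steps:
$D{\left(S,T \right)} = 4$ ($D{\left(S,T \right)} = 1 \cdot 4 = 4$)
$J{\left(y,o \right)} = -4 + y$
$n{\left(q \right)} = 0$ ($n{\left(q \right)} = - (-4 + 4) = \left(-1\right) 0 = 0$)
$w{\left(u,K \right)} = -3$ ($w{\left(u,K \right)} = 0 - \left(35 - 32\right) = 0 - 3 = -3$)
$w{\left(-128,79 \right)} - -10477 = -3 - -10477 = -3 + 10477 = 10474$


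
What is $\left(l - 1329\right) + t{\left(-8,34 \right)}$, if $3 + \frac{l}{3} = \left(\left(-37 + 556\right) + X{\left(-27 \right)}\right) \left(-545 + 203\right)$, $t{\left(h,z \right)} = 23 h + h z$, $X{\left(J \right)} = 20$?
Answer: $-554808$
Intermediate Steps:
$l = -553023$ ($l = -9 + 3 \left(\left(-37 + 556\right) + 20\right) \left(-545 + 203\right) = -9 + 3 \left(519 + 20\right) \left(-342\right) = -9 + 3 \cdot 539 \left(-342\right) = -9 + 3 \left(-184338\right) = -9 - 553014 = -553023$)
$\left(l - 1329\right) + t{\left(-8,34 \right)} = \left(-553023 - 1329\right) - 8 \left(23 + 34\right) = -554352 - 456 = -554808$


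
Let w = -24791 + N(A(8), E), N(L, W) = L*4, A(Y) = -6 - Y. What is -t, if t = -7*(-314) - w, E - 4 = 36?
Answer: -27045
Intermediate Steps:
E = 40 (E = 4 + 36 = 40)
N(L, W) = 4*L
w = -24847 (w = -24791 + 4*(-6 - 1*8) = -24791 + 4*(-6 - 8) = -24791 + 4*(-14) = -24791 - 56 = -24847)
t = 27045 (t = -7*(-314) - 1*(-24847) = 2198 + 24847 = 27045)
-t = -1*27045 = -27045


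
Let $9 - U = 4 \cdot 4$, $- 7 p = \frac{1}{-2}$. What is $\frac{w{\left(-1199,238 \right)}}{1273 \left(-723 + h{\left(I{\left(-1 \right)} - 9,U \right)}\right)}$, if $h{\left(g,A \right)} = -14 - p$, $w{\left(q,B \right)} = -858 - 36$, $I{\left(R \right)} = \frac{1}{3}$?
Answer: $\frac{12516}{13136087} \approx 0.0009528$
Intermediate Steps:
$I{\left(R \right)} = \frac{1}{3}$
$w{\left(q,B \right)} = -894$ ($w{\left(q,B \right)} = -858 - 36 = -894$)
$p = \frac{1}{14}$ ($p = - \frac{1}{7 \left(-2\right)} = \left(- \frac{1}{7}\right) \left(- \frac{1}{2}\right) = \frac{1}{14} \approx 0.071429$)
$U = -7$ ($U = 9 - 4 \cdot 4 = 9 - 16 = -7$)
$h{\left(g,A \right)} = - \frac{197}{14}$ ($h{\left(g,A \right)} = -14 - \frac{1}{14} = - \frac{197}{14}$)
$\frac{w{\left(-1199,238 \right)}}{1273 \left(-723 + h{\left(I{\left(-1 \right)} - 9,U \right)}\right)} = - \frac{894}{1273 \left(-723 - \frac{197}{14}\right)} = - \frac{894}{1273 \left(- \frac{10319}{14}\right)} = - \frac{894}{- \frac{13136087}{14}} = \left(-894\right) \left(- \frac{14}{13136087}\right) = \frac{12516}{13136087}$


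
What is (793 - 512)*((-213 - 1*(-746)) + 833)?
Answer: 383846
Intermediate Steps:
(793 - 512)*((-213 - 1*(-746)) + 833) = 281*((-213 + 746) + 833) = 281*(533 + 833) = 281*1366 = 383846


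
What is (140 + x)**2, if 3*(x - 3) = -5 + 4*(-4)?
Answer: 18496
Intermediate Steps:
x = -4 (x = 3 + (-5 + 4*(-4))/3 = 3 + (-5 - 16)/3 = 3 + (1/3)*(-21) = 3 - 7 = -4)
(140 + x)**2 = (140 - 4)**2 = 136**2 = 18496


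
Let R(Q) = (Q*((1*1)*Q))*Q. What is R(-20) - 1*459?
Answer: -8459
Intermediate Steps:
R(Q) = Q³ (R(Q) = (Q*(1*Q))*Q = (Q*Q)*Q = Q²*Q = Q³)
R(-20) - 1*459 = (-20)³ - 1*459 = -8000 - 459 = -8459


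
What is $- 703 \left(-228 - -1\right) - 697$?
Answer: $158884$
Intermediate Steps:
$- 703 \left(-228 - -1\right) - 697 = - 703 \left(-228 + 1\right) - 697 = \left(-703\right) \left(-227\right) - 697 = 159581 - 697 = 158884$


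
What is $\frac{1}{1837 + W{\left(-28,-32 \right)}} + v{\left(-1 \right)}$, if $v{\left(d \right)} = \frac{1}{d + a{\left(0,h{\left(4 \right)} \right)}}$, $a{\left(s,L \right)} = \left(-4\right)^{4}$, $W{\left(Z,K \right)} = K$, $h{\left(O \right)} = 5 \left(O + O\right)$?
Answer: $\frac{412}{92055} \approx 0.0044756$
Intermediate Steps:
$h{\left(O \right)} = 10 O$ ($h{\left(O \right)} = 5 \cdot 2 O = 10 O$)
$a{\left(s,L \right)} = 256$
$v{\left(d \right)} = \frac{1}{256 + d}$ ($v{\left(d \right)} = \frac{1}{d + 256} = \frac{1}{256 + d}$)
$\frac{1}{1837 + W{\left(-28,-32 \right)}} + v{\left(-1 \right)} = \frac{1}{1837 - 32} + \frac{1}{256 - 1} = \frac{1}{1805} + \frac{1}{255} = \frac{412}{92055}$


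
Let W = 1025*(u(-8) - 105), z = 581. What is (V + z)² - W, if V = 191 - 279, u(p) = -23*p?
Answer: 162074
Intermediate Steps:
V = -88
W = 80975 (W = 1025*(-23*(-8) - 105) = 1025*(184 - 105) = 1025*79 = 80975)
(V + z)² - W = (-88 + 581)² - 1*80975 = 493² - 80975 = 243049 - 80975 = 162074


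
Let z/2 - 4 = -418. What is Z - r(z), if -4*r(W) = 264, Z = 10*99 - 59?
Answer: 997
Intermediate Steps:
z = -828 (z = 8 + 2*(-418) = 8 - 836 = -828)
Z = 931 (Z = 990 - 59 = 931)
r(W) = -66 (r(W) = -1/4*264 = -66)
Z - r(z) = 931 - 1*(-66) = 931 + 66 = 997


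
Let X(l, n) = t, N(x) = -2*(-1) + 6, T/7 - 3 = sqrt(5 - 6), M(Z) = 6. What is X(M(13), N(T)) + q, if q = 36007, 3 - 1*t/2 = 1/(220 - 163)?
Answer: 2052739/57 ≈ 36013.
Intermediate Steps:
T = 21 + 7*I (T = 21 + 7*sqrt(5 - 6) = 21 + 7*sqrt(-1) = 21 + 7*I ≈ 21.0 + 7.0*I)
t = 340/57 (t = 6 - 2/(220 - 163) = 6 - 2/57 = 340/57 ≈ 5.9649)
N(x) = 8 (N(x) = 2 + 6 = 8)
X(l, n) = 340/57
X(M(13), N(T)) + q = 340/57 + 36007 = 2052739/57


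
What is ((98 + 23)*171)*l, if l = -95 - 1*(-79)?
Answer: -331056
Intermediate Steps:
l = -16 (l = -95 + 79 = -16)
((98 + 23)*171)*l = ((98 + 23)*171)*(-16) = (121*171)*(-16) = 20691*(-16) = -331056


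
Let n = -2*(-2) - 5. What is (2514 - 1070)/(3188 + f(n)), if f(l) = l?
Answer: 1444/3187 ≈ 0.45309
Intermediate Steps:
n = -1 (n = 4 - 5 = -1)
(2514 - 1070)/(3188 + f(n)) = (2514 - 1070)/(3188 - 1) = 1444/3187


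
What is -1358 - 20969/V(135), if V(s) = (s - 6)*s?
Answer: -23670539/17415 ≈ -1359.2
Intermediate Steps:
V(s) = s*(-6 + s) (V(s) = (-6 + s)*s = s*(-6 + s))
-1358 - 20969/V(135) = -1358 - 20969*1/(135*(-6 + 135)) = -1358 - 20969/(135*129) = -1358 - 20969/17415 = -23670539/17415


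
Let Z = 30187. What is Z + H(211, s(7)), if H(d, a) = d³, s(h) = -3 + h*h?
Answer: 9424118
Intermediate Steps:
s(h) = -3 + h²
Z + H(211, s(7)) = 30187 + 211³ = 30187 + 9393931 = 9424118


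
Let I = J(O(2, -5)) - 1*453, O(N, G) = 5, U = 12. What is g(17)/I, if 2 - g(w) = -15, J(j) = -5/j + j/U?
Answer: -204/5443 ≈ -0.037479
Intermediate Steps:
J(j) = -5/j + j/12
g(w) = 17 (g(w) = 2 - 1*(-15) = 2 + 15 = 17)
I = -5443/12 (I = (-5/5 + (1/12)*5) - 1*453 = (-5*⅕ + 5/12) - 453 = (-1 + 5/12) - 453 = -7/12 - 453 = -5443/12 ≈ -453.58)
g(17)/I = 17/(-5443/12) = 17*(-12/5443) = -204/5443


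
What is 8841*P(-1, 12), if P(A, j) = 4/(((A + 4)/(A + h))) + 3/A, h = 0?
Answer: -38311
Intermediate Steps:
P(A, j) = 3/A + 4*A/(4 + A) (P(A, j) = 4/(((A + 4)/(A + 0))) + 3/A = 4/(((4 + A)/A)) + 3/A = 4*(A/(4 + A)) + 3/A = 4*A/(4 + A) + 3/A = 3/A + 4*A/(4 + A))
8841*P(-1, 12) = 8841*((12 + 3*(-1) + 4*(-1)²)/((-1)*(4 - 1))) = 8841*(-1*(12 - 3 + 4*1)/3) = 8841*(-1*⅓*(12 - 3 + 4)) = 8841*(-1*⅓*13) = 8841*(-13/3) = -38311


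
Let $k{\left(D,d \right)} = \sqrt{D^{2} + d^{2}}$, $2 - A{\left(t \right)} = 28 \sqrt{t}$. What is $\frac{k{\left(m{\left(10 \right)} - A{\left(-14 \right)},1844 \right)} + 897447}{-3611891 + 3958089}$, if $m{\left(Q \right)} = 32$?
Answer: $\frac{897447}{346198} + \frac{\sqrt{847565 + 420 i \sqrt{14}}}{173099} \approx 2.5976 + 4.9306 \cdot 10^{-6} i$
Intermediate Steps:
$A{\left(t \right)} = 2 - 28 \sqrt{t}$
$\frac{k{\left(m{\left(10 \right)} - A{\left(-14 \right)},1844 \right)} + 897447}{-3611891 + 3958089} = \frac{\sqrt{\left(32 - \left(2 - 28 \sqrt{-14}\right)\right)^{2} + 1844^{2}} + 897447}{-3611891 + 3958089} = \frac{\sqrt{\left(32 - \left(2 - 28 i \sqrt{14}\right)\right)^{2} + 3400336} + 897447}{346198} = \left(\sqrt{\left(32 - \left(2 - 28 i \sqrt{14}\right)\right)^{2} + 3400336} + 897447\right) \frac{1}{346198} = \left(\sqrt{\left(30 + 28 i \sqrt{14}\right)^{2} + 3400336} + 897447\right) \frac{1}{346198} = \left(\sqrt{3400336 + \left(30 + 28 i \sqrt{14}\right)^{2}} + 897447\right) \frac{1}{346198} = \left(897447 + \sqrt{3400336 + \left(30 + 28 i \sqrt{14}\right)^{2}}\right) \frac{1}{346198} = \frac{897447}{346198} + \frac{\sqrt{3400336 + \left(30 + 28 i \sqrt{14}\right)^{2}}}{346198}$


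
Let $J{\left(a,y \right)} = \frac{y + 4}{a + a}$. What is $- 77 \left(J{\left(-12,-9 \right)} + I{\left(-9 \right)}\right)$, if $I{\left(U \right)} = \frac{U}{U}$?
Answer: $- \frac{2233}{24} \approx -93.042$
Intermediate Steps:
$J{\left(a,y \right)} = \frac{4 + y}{2 a}$
$I{\left(U \right)} = 1$
$- 77 \left(J{\left(-12,-9 \right)} + I{\left(-9 \right)}\right) = - 77 \left(\frac{4 - 9}{2 \left(-12\right)} + 1\right) = - 77 \left(\frac{1}{2} \left(- \frac{1}{12}\right) \left(-5\right) + 1\right) = - 77 \left(\frac{5}{24} + 1\right) = \left(-77\right) \frac{29}{24} = - \frac{2233}{24}$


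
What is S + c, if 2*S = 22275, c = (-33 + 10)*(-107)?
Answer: 27197/2 ≈ 13599.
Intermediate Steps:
c = 2461 (c = -23*(-107) = 2461)
S = 22275/2 (S = (1/2)*22275 = 22275/2 ≈ 11138.)
S + c = 22275/2 + 2461 = 27197/2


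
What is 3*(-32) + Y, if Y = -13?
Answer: -109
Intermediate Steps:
3*(-32) + Y = 3*(-32) - 13 = -96 - 13 = -109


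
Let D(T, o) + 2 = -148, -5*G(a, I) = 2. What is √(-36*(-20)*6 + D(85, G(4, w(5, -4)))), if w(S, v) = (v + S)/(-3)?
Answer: √4170 ≈ 64.576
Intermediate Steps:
w(S, v) = -S/3 - v/3 (w(S, v) = (S + v)*(-⅓) = -S/3 - v/3)
G(a, I) = -⅖ (G(a, I) = -⅕*2 = -⅖)
D(T, o) = -150 (D(T, o) = -2 - 148 = -150)
√(-36*(-20)*6 + D(85, G(4, w(5, -4)))) = √(-36*(-20)*6 - 150) = √(720*6 - 150) = √(4320 - 150) = √4170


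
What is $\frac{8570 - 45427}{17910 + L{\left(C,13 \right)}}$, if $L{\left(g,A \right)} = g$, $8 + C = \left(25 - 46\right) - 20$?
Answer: $- \frac{36857}{17861} \approx -2.0635$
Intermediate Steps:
$C = -49$ ($C = -8 + \left(\left(25 - 46\right) - 20\right) = -8 - 41 = -49$)
$\frac{8570 - 45427}{17910 + L{\left(C,13 \right)}} = \frac{8570 - 45427}{17910 - 49} = - \frac{36857}{17861}$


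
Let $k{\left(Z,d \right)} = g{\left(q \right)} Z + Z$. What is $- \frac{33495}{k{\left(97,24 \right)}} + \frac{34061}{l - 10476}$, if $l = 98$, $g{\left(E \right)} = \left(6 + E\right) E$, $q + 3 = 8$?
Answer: $- \frac{38045033}{4026664} \approx -9.4483$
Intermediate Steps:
$q = 5$ ($q = -3 + 8 = 5$)
$g{\left(E \right)} = E \left(6 + E\right)$
$k{\left(Z,d \right)} = 56 Z$ ($k{\left(Z,d \right)} = 5 \left(6 + 5\right) Z + Z = 5 \cdot 11 Z + Z = 55 Z + Z = 56 Z$)
$- \frac{33495}{k{\left(97,24 \right)}} + \frac{34061}{l - 10476} = - \frac{33495}{56 \cdot 97} + \frac{34061}{98 - 10476} = - \frac{33495}{5432} + \frac{34061}{98 - 10476} = \left(-33495\right) \frac{1}{5432} + \frac{34061}{-10378} = - \frac{4785}{776} + 34061 \left(- \frac{1}{10378}\right) = - \frac{4785}{776} - \frac{34061}{10378} = - \frac{38045033}{4026664}$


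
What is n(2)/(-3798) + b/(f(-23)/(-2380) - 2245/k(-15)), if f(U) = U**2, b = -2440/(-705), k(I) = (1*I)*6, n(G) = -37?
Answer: 14154333071/94527673794 ≈ 0.14974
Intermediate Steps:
k(I) = 6*I (k(I) = I*6 = 6*I)
b = 488/141 (b = -2440*(-1/705) = 488/141 ≈ 3.4610)
n(2)/(-3798) + b/(f(-23)/(-2380) - 2245/k(-15)) = -37/(-3798) + 488/(141*((-23)**2/(-2380) - 2245/(6*(-15)))) = -37*(-1/3798) + 488/(141*(529*(-1/2380) - 2245/(-90))) = 37/3798 + 488/(141*(-529/2380 - 2245*(-1/90))) = 37/3798 + 488/(141*(-529/2380 + 449/18)) = 37/3798 + 488/(141*(529549/21420)) = 37/3798 + (488/141)*(21420/529549) = 37/3798 + 3484320/24888803 = 14154333071/94527673794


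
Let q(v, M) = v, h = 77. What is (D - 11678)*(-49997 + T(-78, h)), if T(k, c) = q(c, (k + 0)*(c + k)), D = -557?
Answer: 610771200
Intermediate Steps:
T(k, c) = c
(D - 11678)*(-49997 + T(-78, h)) = (-557 - 11678)*(-49997 + 77) = -12235*(-49920) = 610771200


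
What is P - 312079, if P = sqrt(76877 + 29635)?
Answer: -312079 + 4*sqrt(6657) ≈ -3.1175e+5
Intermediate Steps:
P = 4*sqrt(6657) (P = sqrt(106512) = 4*sqrt(6657) ≈ 326.36)
P - 312079 = 4*sqrt(6657) - 312079 = -312079 + 4*sqrt(6657)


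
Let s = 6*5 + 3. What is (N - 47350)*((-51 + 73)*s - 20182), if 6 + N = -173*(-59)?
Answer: 722770944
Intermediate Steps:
s = 33 (s = 30 + 3 = 33)
N = 10201 (N = -6 - 173*(-59) = -6 + 10207 = 10201)
(N - 47350)*((-51 + 73)*s - 20182) = (10201 - 47350)*((-51 + 73)*33 - 20182) = -37149*(22*33 - 20182) = -37149*(726 - 20182) = -37149*(-19456) = 722770944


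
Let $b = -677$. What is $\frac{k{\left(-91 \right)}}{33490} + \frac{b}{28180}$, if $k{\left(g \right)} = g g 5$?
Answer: $\frac{114412017}{94374820} \approx 1.2123$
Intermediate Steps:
$k{\left(g \right)} = 5 g^{2}$ ($k{\left(g \right)} = g^{2} \cdot 5 = 5 g^{2}$)
$\frac{k{\left(-91 \right)}}{33490} + \frac{b}{28180} = \frac{5 \left(-91\right)^{2}}{33490} - \frac{677}{28180} = 5 \cdot 8281 \cdot \frac{1}{33490} - \frac{677}{28180} = 41405 \cdot \frac{1}{33490} - \frac{677}{28180} = \frac{8281}{6698} - \frac{677}{28180} = \frac{114412017}{94374820}$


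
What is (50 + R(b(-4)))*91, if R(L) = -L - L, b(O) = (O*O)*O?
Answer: 16198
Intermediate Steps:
b(O) = O³ (b(O) = O²*O = O³)
R(L) = -2*L
(50 + R(b(-4)))*91 = (50 - 2*(-4)³)*91 = (50 - 2*(-64))*91 = (50 + 128)*91 = 178*91 = 16198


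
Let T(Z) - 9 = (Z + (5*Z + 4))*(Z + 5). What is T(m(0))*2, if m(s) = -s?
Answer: 58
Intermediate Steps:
T(Z) = 9 + (4 + 6*Z)*(5 + Z) (T(Z) = 9 + (Z + (5*Z + 4))*(Z + 5) = 9 + (Z + (4 + 5*Z))*(5 + Z) = 9 + (4 + 6*Z)*(5 + Z))
T(m(0))*2 = (29 + 6*(-1*0)² + 34*(-1*0))*2 = (29 + 6*0² + 34*0)*2 = (29 + 6*0 + 0)*2 = (29 + 0 + 0)*2 = 29*2 = 58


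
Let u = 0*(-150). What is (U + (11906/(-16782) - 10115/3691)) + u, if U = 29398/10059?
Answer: -54762700918/103846369893 ≈ -0.52734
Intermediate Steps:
u = 0
U = 29398/10059 (U = 29398*(1/10059) = 29398/10059 ≈ 2.9226)
(U + (11906/(-16782) - 10115/3691)) + u = (29398/10059 + (11906/(-16782) - 10115/3691)) + 0 = (29398/10059 + (11906*(-1/16782) - 10115*1/3691)) + 0 = (29398/10059 + (-5953/8391 - 10115/3691)) + 0 = (29398/10059 - 106847488/30971181) + 0 = -54762700918/103846369893 + 0 = -54762700918/103846369893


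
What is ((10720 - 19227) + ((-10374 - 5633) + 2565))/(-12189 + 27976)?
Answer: -21949/15787 ≈ -1.3903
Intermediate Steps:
((10720 - 19227) + ((-10374 - 5633) + 2565))/(-12189 + 27976) = (-8507 + (-16007 + 2565))/15787 = (-8507 - 13442)*(1/15787) = -21949*1/15787 = -21949/15787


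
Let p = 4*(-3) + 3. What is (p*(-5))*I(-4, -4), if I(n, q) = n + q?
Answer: -360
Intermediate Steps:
p = -9 (p = -12 + 3 = -9)
(p*(-5))*I(-4, -4) = (-9*(-5))*(-4 - 4) = 45*(-8) = -360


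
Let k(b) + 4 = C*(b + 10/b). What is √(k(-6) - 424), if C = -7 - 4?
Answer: I*√3093/3 ≈ 18.538*I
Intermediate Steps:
C = -11
k(b) = -4 - 110/b - 11*b (k(b) = -4 - 11*(b + 10/b) = -4 + (-110/b - 11*b) = -4 - 110/b - 11*b)
√(k(-6) - 424) = √((-4 - 110/(-6) - 11*(-6)) - 424) = √((-4 - 110*(-⅙) + 66) - 424) = √((-4 + 55/3 + 66) - 424) = √(241/3 - 424) = √(-1031/3) = I*√3093/3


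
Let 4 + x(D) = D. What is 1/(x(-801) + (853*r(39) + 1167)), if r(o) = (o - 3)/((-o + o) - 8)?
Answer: -2/6953 ≈ -0.00028765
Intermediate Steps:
x(D) = -4 + D
r(o) = 3/8 - o/8 (r(o) = (-3 + o)/(0 - 8) = (-3 + o)/(-8) = (-3 + o)*(-1/8) = 3/8 - o/8)
1/(x(-801) + (853*r(39) + 1167)) = 1/((-4 - 801) + (853*(3/8 - 1/8*39) + 1167)) = 1/(-805 + (853*(3/8 - 39/8) + 1167)) = 1/(-805 + (853*(-9/2) + 1167)) = 1/(-805 + (-7677/2 + 1167)) = 1/(-805 - 5343/2) = 1/(-6953/2) = -2/6953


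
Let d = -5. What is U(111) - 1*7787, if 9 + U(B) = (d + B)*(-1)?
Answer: -7902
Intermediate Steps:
U(B) = -4 - B (U(B) = -9 + (-5 + B)*(-1) = -9 + (5 - B) = -4 - B)
U(111) - 1*7787 = (-4 - 1*111) - 1*7787 = (-4 - 111) - 7787 = -115 - 7787 = -7902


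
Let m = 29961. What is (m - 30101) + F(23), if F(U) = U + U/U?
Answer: -116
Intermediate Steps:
F(U) = 1 + U (F(U) = U + 1 = 1 + U)
(m - 30101) + F(23) = (29961 - 30101) + (1 + 23) = -140 + 24 = -116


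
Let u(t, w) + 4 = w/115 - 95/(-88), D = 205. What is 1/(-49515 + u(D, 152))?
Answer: -10120/501107979 ≈ -2.0195e-5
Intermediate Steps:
u(t, w) = -257/88 + w/115 (u(t, w) = -4 + (w/115 - 95/(-88)) = -4 + (w*(1/115) - 95*(-1/88)) = -4 + (w/115 + 95/88) = -4 + (95/88 + w/115) = -257/88 + w/115)
1/(-49515 + u(D, 152)) = 1/(-49515 + (-257/88 + (1/115)*152)) = 1/(-49515 + (-257/88 + 152/115)) = 1/(-49515 - 16179/10120) = 1/(-501107979/10120) = -10120/501107979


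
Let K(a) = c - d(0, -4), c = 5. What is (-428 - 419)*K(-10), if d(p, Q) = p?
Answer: -4235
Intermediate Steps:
K(a) = 5 (K(a) = 5 - 1*0 = 5 + 0 = 5)
(-428 - 419)*K(-10) = (-428 - 419)*5 = -847*5 = -4235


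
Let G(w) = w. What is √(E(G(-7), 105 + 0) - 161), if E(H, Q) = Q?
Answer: 2*I*√14 ≈ 7.4833*I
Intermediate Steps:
√(E(G(-7), 105 + 0) - 161) = √((105 + 0) - 161) = √(105 - 161) = √(-56) = 2*I*√14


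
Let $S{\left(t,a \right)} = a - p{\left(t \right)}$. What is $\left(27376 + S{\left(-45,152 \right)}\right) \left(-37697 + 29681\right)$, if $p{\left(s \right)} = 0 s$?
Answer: $-220664448$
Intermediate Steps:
$p{\left(s \right)} = 0$
$S{\left(t,a \right)} = a$ ($S{\left(t,a \right)} = a - 0 = a + 0 = a$)
$\left(27376 + S{\left(-45,152 \right)}\right) \left(-37697 + 29681\right) = \left(27376 + 152\right) \left(-37697 + 29681\right) = 27528 \left(-8016\right) = -220664448$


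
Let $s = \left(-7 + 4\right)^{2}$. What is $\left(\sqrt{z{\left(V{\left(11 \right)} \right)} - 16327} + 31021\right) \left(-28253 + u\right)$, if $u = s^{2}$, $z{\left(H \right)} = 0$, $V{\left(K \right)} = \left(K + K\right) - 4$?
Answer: $-873923612 - 28172 i \sqrt{16327} \approx -8.7392 \cdot 10^{8} - 3.5997 \cdot 10^{6} i$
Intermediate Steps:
$V{\left(K \right)} = -4 + 2 K$ ($V{\left(K \right)} = 2 K - 4 = -4 + 2 K$)
$s = 9$ ($s = \left(-3\right)^{2} = 9$)
$u = 81$ ($u = 9^{2} = 81$)
$\left(\sqrt{z{\left(V{\left(11 \right)} \right)} - 16327} + 31021\right) \left(-28253 + u\right) = \left(\sqrt{0 - 16327} + 31021\right) \left(-28253 + 81\right) = \left(\sqrt{-16327} + 31021\right) \left(-28172\right) = \left(i \sqrt{16327} + 31021\right) \left(-28172\right) = \left(31021 + i \sqrt{16327}\right) \left(-28172\right) = -873923612 - 28172 i \sqrt{16327}$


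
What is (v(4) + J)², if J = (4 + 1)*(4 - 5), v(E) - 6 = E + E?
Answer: 81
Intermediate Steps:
v(E) = 6 + 2*E (v(E) = 6 + (E + E) = 6 + 2*E)
J = -5 (J = 5*(-1) = -5)
(v(4) + J)² = ((6 + 2*4) - 5)² = ((6 + 8) - 5)² = (14 - 5)² = 9² = 81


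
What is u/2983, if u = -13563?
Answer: -13563/2983 ≈ -4.5468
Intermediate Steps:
u/2983 = -13563/2983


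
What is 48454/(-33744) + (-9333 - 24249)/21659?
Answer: -1091328097/365430648 ≈ -2.9864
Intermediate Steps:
48454/(-33744) + (-9333 - 24249)/21659 = 48454*(-1/33744) - 33582*1/21659 = -24227/16872 - 33582/21659 = -1091328097/365430648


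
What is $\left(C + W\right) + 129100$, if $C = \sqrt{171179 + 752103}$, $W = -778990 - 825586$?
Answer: $-1475476 + \sqrt{923282} \approx -1.4745 \cdot 10^{6}$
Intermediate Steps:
$W = -1604576$ ($W = -778990 - 825586 = -1604576$)
$C = \sqrt{923282} \approx 960.88$
$\left(C + W\right) + 129100 = \left(\sqrt{923282} - 1604576\right) + 129100 = \left(-1604576 + \sqrt{923282}\right) + 129100 = -1475476 + \sqrt{923282}$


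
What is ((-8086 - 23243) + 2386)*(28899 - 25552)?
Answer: -96872221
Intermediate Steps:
((-8086 - 23243) + 2386)*(28899 - 25552) = (-31329 + 2386)*3347 = -28943*3347 = -96872221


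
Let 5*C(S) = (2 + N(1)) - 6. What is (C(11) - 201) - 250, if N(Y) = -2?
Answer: -2261/5 ≈ -452.20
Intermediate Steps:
C(S) = -6/5 (C(S) = ((2 - 2) - 6)/5 = (0 - 6)/5 = (1/5)*(-6) = -6/5)
(C(11) - 201) - 250 = (-6/5 - 201) - 250 = -1011/5 - 250 = -2261/5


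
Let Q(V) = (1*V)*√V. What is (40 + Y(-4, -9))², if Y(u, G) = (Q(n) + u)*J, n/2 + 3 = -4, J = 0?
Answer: 1600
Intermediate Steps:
n = -14 (n = -6 + 2*(-4) = -6 - 8 = -14)
Q(V) = V^(3/2) (Q(V) = V*√V = V^(3/2))
Y(u, G) = 0 (Y(u, G) = ((-14)^(3/2) + u)*0 = (-14*I*√14 + u)*0 = (u - 14*I*√14)*0 = 0)
(40 + Y(-4, -9))² = (40 + 0)² = 40² = 1600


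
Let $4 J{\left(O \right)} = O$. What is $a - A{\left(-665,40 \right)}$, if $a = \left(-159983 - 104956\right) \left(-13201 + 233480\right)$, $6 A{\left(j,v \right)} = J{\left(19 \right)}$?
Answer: $- \frac{1400651951563}{24} \approx -5.836 \cdot 10^{10}$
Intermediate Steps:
$J{\left(O \right)} = \frac{O}{4}$
$A{\left(j,v \right)} = \frac{19}{24}$ ($A{\left(j,v \right)} = \frac{\frac{1}{4} \cdot 19}{6} = \frac{1}{6} \cdot \frac{19}{4} = \frac{19}{24}$)
$a = -58360497981$ ($a = \left(-264939\right) 220279 = -58360497981$)
$a - A{\left(-665,40 \right)} = -58360497981 - \frac{19}{24} = - \frac{1400651951563}{24}$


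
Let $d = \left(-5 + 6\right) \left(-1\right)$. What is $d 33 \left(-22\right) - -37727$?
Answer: $38453$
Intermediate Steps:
$d = -1$ ($d = 1 \left(-1\right) = -1$)
$d 33 \left(-22\right) - -37727 = \left(-1\right) 33 \left(-22\right) - -37727 = \left(-33\right) \left(-22\right) + 37727 = 726 + 37727 = 38453$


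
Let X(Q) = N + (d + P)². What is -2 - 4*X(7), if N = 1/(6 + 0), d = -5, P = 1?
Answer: -200/3 ≈ -66.667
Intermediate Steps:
N = ⅙ (N = 1/6 = ⅙ ≈ 0.16667)
X(Q) = 97/6 (X(Q) = ⅙ + (-5 + 1)² = ⅙ + (-4)² = ⅙ + 16 = 97/6)
-2 - 4*X(7) = -2 - 4*97/6 = -2 - 194/3 = -200/3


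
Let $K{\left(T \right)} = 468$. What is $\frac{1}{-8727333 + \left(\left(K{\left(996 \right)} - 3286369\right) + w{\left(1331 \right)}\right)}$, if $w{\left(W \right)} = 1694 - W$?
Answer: $- \frac{1}{12012871} \approx -8.3244 \cdot 10^{-8}$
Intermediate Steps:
$\frac{1}{-8727333 + \left(\left(K{\left(996 \right)} - 3286369\right) + w{\left(1331 \right)}\right)} = \frac{1}{-8727333 + \left(\left(468 - 3286369\right) + \left(1694 - 1331\right)\right)} = \frac{1}{-8727333 + \left(-3285901 + \left(1694 - 1331\right)\right)} = \frac{1}{-8727333 + \left(-3285901 + 363\right)} = \frac{1}{-8727333 - 3285538} = \frac{1}{-12012871} = - \frac{1}{12012871}$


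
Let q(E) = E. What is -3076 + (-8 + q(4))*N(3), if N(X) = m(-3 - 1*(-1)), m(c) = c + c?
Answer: -3060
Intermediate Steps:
m(c) = 2*c
N(X) = -4 (N(X) = 2*(-3 - 1*(-1)) = 2*(-3 + 1) = 2*(-2) = -4)
-3076 + (-8 + q(4))*N(3) = -3076 + (-8 + 4)*(-4) = -3076 - 4*(-4) = -3076 + 16 = -3060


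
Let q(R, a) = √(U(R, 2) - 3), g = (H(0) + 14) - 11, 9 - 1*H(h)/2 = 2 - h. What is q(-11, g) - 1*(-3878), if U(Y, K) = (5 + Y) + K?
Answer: 3878 + I*√7 ≈ 3878.0 + 2.6458*I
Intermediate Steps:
H(h) = 14 + 2*h (H(h) = 18 - 2*(2 - h) = 18 + (-4 + 2*h) = 14 + 2*h)
U(Y, K) = 5 + K + Y
g = 17 (g = ((14 + 2*0) + 14) - 11 = ((14 + 0) + 14) - 11 = (14 + 14) - 11 = 28 - 11 = 17)
q(R, a) = √(4 + R) (q(R, a) = √((5 + 2 + R) - 3) = √((7 + R) - 3) = √(4 + R))
q(-11, g) - 1*(-3878) = √(4 - 11) - 1*(-3878) = √(-7) + 3878 = I*√7 + 3878 = 3878 + I*√7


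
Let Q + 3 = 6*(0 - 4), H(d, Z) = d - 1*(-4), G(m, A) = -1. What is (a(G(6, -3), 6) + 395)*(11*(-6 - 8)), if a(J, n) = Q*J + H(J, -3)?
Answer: -65450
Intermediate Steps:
H(d, Z) = 4 + d (H(d, Z) = d + 4 = 4 + d)
Q = -27 (Q = -3 + 6*(0 - 4) = -3 + 6*(-4) = -3 - 24 = -27)
a(J, n) = 4 - 26*J (a(J, n) = -27*J + (4 + J) = 4 - 26*J)
(a(G(6, -3), 6) + 395)*(11*(-6 - 8)) = ((4 - 26*(-1)) + 395)*(11*(-6 - 8)) = ((4 + 26) + 395)*(11*(-14)) = (30 + 395)*(-154) = 425*(-154) = -65450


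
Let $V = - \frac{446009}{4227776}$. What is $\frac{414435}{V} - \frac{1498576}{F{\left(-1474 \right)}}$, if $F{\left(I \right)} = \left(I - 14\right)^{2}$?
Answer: $- \frac{242467954724007989}{61720509456} \approx -3.9285 \cdot 10^{6}$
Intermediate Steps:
$F{\left(I \right)} = \left(-14 + I\right)^{2}$
$V = - \frac{446009}{4227776}$ ($V = \left(-446009\right) \frac{1}{4227776} = - \frac{446009}{4227776} \approx -0.10549$)
$\frac{414435}{V} - \frac{1498576}{F{\left(-1474 \right)}} = \frac{414435}{- \frac{446009}{4227776}} - \frac{1498576}{\left(-14 - 1474\right)^{2}} = 414435 \left(- \frac{4227776}{446009}\right) - \frac{1498576}{\left(-1488\right)^{2}} = - \frac{1752138346560}{446009} - \frac{1498576}{2214144} = - \frac{1752138346560}{446009} - \frac{93661}{138384} = - \frac{242467954724007989}{61720509456}$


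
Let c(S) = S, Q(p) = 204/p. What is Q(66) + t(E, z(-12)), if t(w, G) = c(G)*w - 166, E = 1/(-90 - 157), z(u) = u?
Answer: -442492/2717 ≈ -162.86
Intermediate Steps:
E = -1/247 (E = 1/(-247) = -1/247 ≈ -0.0040486)
t(w, G) = -166 + G*w (t(w, G) = G*w - 166 = -166 + G*w)
Q(66) + t(E, z(-12)) = 204/66 + (-166 - 12*(-1/247)) = 204*(1/66) + (-166 + 12/247) = 34/11 - 40990/247 = -442492/2717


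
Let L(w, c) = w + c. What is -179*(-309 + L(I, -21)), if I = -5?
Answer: 59965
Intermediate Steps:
L(w, c) = c + w
-179*(-309 + L(I, -21)) = -179*(-309 + (-21 - 5)) = -179*(-309 - 26) = -179*(-335) = 59965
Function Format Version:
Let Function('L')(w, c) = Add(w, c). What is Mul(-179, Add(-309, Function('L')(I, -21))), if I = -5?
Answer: 59965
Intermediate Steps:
Function('L')(w, c) = Add(c, w)
Mul(-179, Add(-309, Function('L')(I, -21))) = Mul(-179, Add(-309, Add(-21, -5))) = Mul(-179, Add(-309, -26)) = Mul(-179, -335) = 59965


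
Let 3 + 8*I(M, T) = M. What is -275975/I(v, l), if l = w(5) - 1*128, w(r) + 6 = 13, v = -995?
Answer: 1103900/499 ≈ 2212.2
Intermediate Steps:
w(r) = 7 (w(r) = -6 + 13 = 7)
l = -121 (l = 7 - 1*128 = 7 - 128 = -121)
I(M, T) = -3/8 + M/8
-275975/I(v, l) = -275975/(-3/8 + (⅛)*(-995)) = -275975/(-3/8 - 995/8) = -275975/(-499/4) = -275975*(-4/499) = 1103900/499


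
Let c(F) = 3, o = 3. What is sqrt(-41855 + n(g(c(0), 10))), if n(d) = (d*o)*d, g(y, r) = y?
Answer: 2*I*sqrt(10457) ≈ 204.52*I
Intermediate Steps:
n(d) = 3*d**2 (n(d) = (d*3)*d = (3*d)*d = 3*d**2)
sqrt(-41855 + n(g(c(0), 10))) = sqrt(-41855 + 3*3**2) = sqrt(-41855 + 3*9) = sqrt(-41855 + 27) = sqrt(-41828) = 2*I*sqrt(10457)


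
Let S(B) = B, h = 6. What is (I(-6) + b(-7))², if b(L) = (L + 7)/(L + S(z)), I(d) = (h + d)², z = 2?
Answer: 0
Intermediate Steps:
I(d) = (6 + d)²
b(L) = (7 + L)/(2 + L) (b(L) = (L + 7)/(L + 2) = (7 + L)/(2 + L))
(I(-6) + b(-7))² = ((6 - 6)² + (7 - 7)/(2 - 7))² = (0² + 0/(-5))² = (0 - ⅕*0)² = (0 + 0)² = 0² = 0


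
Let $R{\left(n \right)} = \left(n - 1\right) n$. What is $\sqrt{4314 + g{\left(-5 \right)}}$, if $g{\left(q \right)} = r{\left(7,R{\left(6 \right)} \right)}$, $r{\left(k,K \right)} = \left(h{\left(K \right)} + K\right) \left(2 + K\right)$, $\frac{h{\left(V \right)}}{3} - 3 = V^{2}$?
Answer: $3 \sqrt{10218} \approx 303.25$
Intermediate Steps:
$R{\left(n \right)} = n \left(-1 + n\right)$ ($R{\left(n \right)} = \left(-1 + n\right) n = n \left(-1 + n\right)$)
$h{\left(V \right)} = 9 + 3 V^{2}$
$r{\left(k,K \right)} = \left(2 + K\right) \left(9 + K + 3 K^{2}\right)$ ($r{\left(k,K \right)} = \left(\left(9 + 3 K^{2}\right) + K\right) \left(2 + K\right) = \left(9 + K + 3 K^{2}\right) \left(2 + K\right) = \left(2 + K\right) \left(9 + K + 3 K^{2}\right)$)
$g{\left(q \right)} = 87648$ ($g{\left(q \right)} = 18 + 3 \left(6 \left(-1 + 6\right)\right)^{3} + 7 \left(6 \left(-1 + 6\right)\right)^{2} + 11 \cdot 6 \left(-1 + 6\right) = 18 + 3 \left(6 \cdot 5\right)^{3} + 7 \left(6 \cdot 5\right)^{2} + 11 \cdot 6 \cdot 5 = 18 + 3 \cdot 30^{3} + 7 \cdot 30^{2} + 11 \cdot 30 = 18 + 3 \cdot 27000 + 7 \cdot 900 + 330 = 18 + 81000 + 6300 + 330 = 87648$)
$\sqrt{4314 + g{\left(-5 \right)}} = \sqrt{4314 + 87648} = \sqrt{91962} = 3 \sqrt{10218}$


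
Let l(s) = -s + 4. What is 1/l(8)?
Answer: -¼ ≈ -0.25000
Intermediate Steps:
l(s) = 4 - s
1/l(8) = 1/(4 - 1*8) = 1/(4 - 8) = 1/(-4) = -¼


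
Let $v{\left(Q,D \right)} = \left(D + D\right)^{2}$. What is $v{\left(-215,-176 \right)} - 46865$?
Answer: $77039$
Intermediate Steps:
$v{\left(Q,D \right)} = 4 D^{2}$ ($v{\left(Q,D \right)} = \left(2 D\right)^{2} = 4 D^{2}$)
$v{\left(-215,-176 \right)} - 46865 = 4 \left(-176\right)^{2} - 46865 = 4 \cdot 30976 - 46865 = 123904 - 46865 = 77039$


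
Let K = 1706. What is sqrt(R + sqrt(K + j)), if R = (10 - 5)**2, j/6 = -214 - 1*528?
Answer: sqrt(25 + I*sqrt(2746)) ≈ 6.4444 + 4.0657*I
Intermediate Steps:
j = -4452 (j = 6*(-214 - 1*528) = 6*(-214 - 528) = 6*(-742) = -4452)
R = 25 (R = 5**2 = 25)
sqrt(R + sqrt(K + j)) = sqrt(25 + sqrt(1706 - 4452)) = sqrt(25 + sqrt(-2746)) = sqrt(25 + I*sqrt(2746))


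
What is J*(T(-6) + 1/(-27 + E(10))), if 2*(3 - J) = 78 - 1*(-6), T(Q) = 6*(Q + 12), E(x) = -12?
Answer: -1403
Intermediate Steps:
T(Q) = 72 + 6*Q (T(Q) = 6*(12 + Q) = 72 + 6*Q)
J = -39 (J = 3 - (78 - 1*(-6))/2 = 3 - (78 + 6)/2 = 3 - 1/2*84 = 3 - 42 = -39)
J*(T(-6) + 1/(-27 + E(10))) = -39*((72 + 6*(-6)) + 1/(-27 - 12)) = -39*((72 - 36) + 1/(-39)) = -39*(36 - 1/39) = -39*1403/39 = -1403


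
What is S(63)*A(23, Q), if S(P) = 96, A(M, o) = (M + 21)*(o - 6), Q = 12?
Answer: 25344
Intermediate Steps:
A(M, o) = (-6 + o)*(21 + M) (A(M, o) = (21 + M)*(-6 + o) = (-6 + o)*(21 + M))
S(63)*A(23, Q) = 96*(-126 - 6*23 + 21*12 + 23*12) = 96*(-126 - 138 + 252 + 276) = 96*264 = 25344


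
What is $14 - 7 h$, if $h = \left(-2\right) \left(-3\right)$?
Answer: $-28$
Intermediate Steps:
$h = 6$
$14 - 7 h = 14 - 42 = -28$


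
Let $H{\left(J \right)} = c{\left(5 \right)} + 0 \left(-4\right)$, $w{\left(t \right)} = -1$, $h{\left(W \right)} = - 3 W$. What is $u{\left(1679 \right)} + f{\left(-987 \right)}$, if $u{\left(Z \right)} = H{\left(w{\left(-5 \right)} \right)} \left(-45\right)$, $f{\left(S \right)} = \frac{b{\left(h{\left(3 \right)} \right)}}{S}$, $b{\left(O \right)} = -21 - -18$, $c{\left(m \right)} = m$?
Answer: $- \frac{74024}{329} \approx -225.0$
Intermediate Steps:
$H{\left(J \right)} = 5$ ($H{\left(J \right)} = 5 + 0 \left(-4\right) = 5 + 0 = 5$)
$b{\left(O \right)} = -3$ ($b{\left(O \right)} = -21 + 18 = -3$)
$f{\left(S \right)} = - \frac{3}{S}$
$u{\left(Z \right)} = -225$ ($u{\left(Z \right)} = 5 \left(-45\right) = -225$)
$u{\left(1679 \right)} + f{\left(-987 \right)} = -225 - \frac{3}{-987} = -225 - - \frac{1}{329} = -225 + \frac{1}{329} = - \frac{74024}{329}$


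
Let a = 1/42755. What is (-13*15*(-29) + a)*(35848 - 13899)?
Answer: 5306818816174/42755 ≈ 1.2412e+8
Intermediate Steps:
a = 1/42755 ≈ 2.3389e-5
(-13*15*(-29) + a)*(35848 - 13899) = (-13*15*(-29) + 1/42755)*(35848 - 13899) = (-195*(-29) + 1/42755)*21949 = (5655 + 1/42755)*21949 = (241779526/42755)*21949 = 5306818816174/42755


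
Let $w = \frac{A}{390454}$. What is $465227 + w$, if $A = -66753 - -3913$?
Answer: $\frac{90824840109}{195227} \approx 4.6523 \cdot 10^{5}$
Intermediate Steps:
$A = -62840$ ($A = -66753 + 3913 = -62840$)
$w = - \frac{31420}{195227}$ ($w = - \frac{62840}{390454} = \left(-62840\right) \frac{1}{390454} = - \frac{31420}{195227} \approx -0.16094$)
$465227 + w = 465227 - \frac{31420}{195227} = \frac{90824840109}{195227}$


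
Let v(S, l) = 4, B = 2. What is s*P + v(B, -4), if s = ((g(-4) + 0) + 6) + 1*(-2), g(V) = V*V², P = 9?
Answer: -536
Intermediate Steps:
g(V) = V³
s = -60 (s = (((-4)³ + 0) + 6) + 1*(-2) = ((-64 + 0) + 6) - 2 = (-64 + 6) - 2 = -58 - 2 = -60)
s*P + v(B, -4) = -60*9 + 4 = -540 + 4 = -536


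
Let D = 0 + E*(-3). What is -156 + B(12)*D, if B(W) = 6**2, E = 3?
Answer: -480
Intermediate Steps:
D = -9 (D = 0 + 3*(-3) = 0 - 9 = -9)
B(W) = 36
-156 + B(12)*D = -156 + 36*(-9) = -156 - 324 = -480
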